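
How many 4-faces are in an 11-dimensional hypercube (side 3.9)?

f_4(11-cube) = (11 choose 4) · 2^7 = 42240.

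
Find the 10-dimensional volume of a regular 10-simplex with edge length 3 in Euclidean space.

V = (3^10 / 10!) · √((10+1) / 2^10) ≈ 0.00168654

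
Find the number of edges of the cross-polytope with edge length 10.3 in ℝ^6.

Number of 1-faces = 2^(1+1) · C(6,1+1) = 4 · 15 = 60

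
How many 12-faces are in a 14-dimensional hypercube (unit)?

Number of 12-faces = C(14,12) · 2^(14-12) = 91 · 4 = 364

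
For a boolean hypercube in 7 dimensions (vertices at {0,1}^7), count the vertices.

Each vertex is a binary string of length 7, so there are 2^7 = 128.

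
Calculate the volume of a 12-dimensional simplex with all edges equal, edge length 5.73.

V = (5.73^12 / 12!) · √((12+1) / 2^12) ≈ 0.147336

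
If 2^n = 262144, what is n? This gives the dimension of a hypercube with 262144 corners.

The n-cube has 2^n vertices, and 262144 = 2^18, so n = 18.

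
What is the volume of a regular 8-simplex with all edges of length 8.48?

For a regular n-simplex with edge a, V = (a^n / n!)·√((n+1)/2^n). With a=8.48, n=8: V ≈ 124.351.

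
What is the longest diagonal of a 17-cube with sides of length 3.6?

The space diagonal of an n-cube of side s is s√n. Here 3.6·√17 ≈ 14.8432.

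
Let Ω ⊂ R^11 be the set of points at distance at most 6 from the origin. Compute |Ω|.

V = 859963392·π^5/385 ≈ 6.83547e+08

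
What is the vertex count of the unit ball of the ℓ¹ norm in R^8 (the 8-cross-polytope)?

An n-cross-polytope has 2n vertices; here n = 8, giving 16.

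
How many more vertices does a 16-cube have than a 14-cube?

The 16-cube has 2^16 = 65536 vertices. The 14-cube has 2^14 = 16384 vertices. Difference: 65536 - 16384 = 49152.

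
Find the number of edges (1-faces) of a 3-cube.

An n-cube has C(n,k)·2^(n-k) k-faces. Here C(3,1)·2^2 = 3·4 = 12.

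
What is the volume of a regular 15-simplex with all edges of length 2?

Volume = 2^15 · √(16/2^15) / 15! ≈ 5.53714e-10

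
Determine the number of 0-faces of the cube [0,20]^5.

f_0(5-cube) = (5 choose 0) · 2^5 = 32.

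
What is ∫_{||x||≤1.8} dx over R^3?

Volume = π^{3/2}·(1.8)^3/Γ(5/2) ≈ 24.429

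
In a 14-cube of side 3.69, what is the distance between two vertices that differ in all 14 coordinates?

||(3.69,3.69,...,3.69)|| = √(14)·3.69 ≈ 13.8067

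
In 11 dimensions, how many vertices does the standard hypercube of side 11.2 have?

Number of vertices = 2^11 = 2048.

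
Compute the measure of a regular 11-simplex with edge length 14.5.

V = (14.5^11 / 11!) · √((11+1) / 2^11) ≈ 11424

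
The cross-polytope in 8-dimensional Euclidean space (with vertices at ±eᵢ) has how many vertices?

Number of vertices = 2n = 16.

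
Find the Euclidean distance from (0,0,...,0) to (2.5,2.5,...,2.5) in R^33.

Diagonal = √33 · 2.5 ≈ 14.3614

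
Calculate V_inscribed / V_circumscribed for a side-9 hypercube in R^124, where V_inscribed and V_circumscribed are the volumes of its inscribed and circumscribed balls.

V_in/V_out = n^(-n/2) = 124^(-124/2) ≈ 1.61382e-130.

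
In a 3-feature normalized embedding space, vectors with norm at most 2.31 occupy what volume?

The n-ball volume is π^(n/2)·r^n/Γ(n/2+1). With n=3, r=2.31: V ≈ 51.6327.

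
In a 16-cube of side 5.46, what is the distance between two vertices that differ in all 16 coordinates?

The space diagonal of an n-cube of side s is s√n. Here 5.46·√16 = 21.84.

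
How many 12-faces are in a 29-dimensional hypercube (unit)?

f_12(29-cube) = (29 choose 12) · 2^17 = 6802103992320.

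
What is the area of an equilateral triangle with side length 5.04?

Area = (√3/4) · 5.04² = 10.9992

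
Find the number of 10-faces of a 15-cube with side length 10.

f_10(15-cube) = (15 choose 10) · 2^5 = 96096.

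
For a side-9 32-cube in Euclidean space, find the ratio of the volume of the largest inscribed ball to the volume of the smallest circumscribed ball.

V_in / V_out = (r_in/r_out)^32 = (1/√32)^32 = 32^(-32/2) ≈ 8.27181e-25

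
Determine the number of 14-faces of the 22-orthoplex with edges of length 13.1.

Number of 14-faces = 2^(14+1) · C(22,14+1) = 32768 · 170544 = 5588385792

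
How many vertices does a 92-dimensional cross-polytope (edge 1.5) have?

The vertices are ±e_1, ..., ±e_92, so there are 2·92 = 184.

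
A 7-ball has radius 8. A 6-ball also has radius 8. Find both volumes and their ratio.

V_7(8) ≈ 9.90855e+06. V_6(8) ≈ 1.35468e+06. Ratio V_7/V_6 ≈ 7.314.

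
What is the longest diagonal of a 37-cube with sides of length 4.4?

||(4.4,4.4,...,4.4)|| = √(37)·4.4 ≈ 26.7642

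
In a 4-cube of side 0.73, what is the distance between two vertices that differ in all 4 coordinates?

d = √(0.73² + 0.73² + ... + 0.73²) [4 terms] = √(4·0.73²) = 0.73√4 = 1.46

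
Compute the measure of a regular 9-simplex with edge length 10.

Volume = 10^9 · √(10/2^9) / 9! ≈ 385.125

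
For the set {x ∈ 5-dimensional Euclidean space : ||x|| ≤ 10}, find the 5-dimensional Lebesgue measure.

Volume = π^{5/2}·(10)^5/Γ(7/2) = 160000·π^2/3 ≈ 526379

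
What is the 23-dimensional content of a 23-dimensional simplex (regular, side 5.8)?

V = (5.8^23 / 23!) · √((23+1) / 2^23) ≈ 2.36925e-08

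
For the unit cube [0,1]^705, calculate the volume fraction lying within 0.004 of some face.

The inner cube has side 1-2·0.004 = 0.992 and volume (0.992)^705 ≈ 0.003473, so the shell holds 0.996527 of the volume.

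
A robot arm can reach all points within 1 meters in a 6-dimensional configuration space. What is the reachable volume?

V = π^3/6 ≈ 5.16771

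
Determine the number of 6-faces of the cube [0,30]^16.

An n-cube has C(n,k)·2^(n-k) k-faces. Here C(16,6)·2^10 = 8008·1024 = 8200192.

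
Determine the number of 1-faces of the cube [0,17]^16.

f_1(16-cube) = (16 choose 1) · 2^15 = 524288.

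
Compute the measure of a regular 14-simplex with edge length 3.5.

V = (3.5^14 / 14!) · √((14+1) / 2^14) ≈ 1.43675e-05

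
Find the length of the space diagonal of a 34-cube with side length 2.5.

d = √(2.5² + 2.5² + ... + 2.5²) [34 terms] = √(34·2.5²) = 2.5√34 ≈ 14.5774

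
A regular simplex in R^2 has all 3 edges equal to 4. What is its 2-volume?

Area = (√3/4) · 4² = 6.9282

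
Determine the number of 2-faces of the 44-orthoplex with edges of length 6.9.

An n-cross-polytope has 2^(k+1)·C(n,k+1) k-faces. Here 2^3·C(44,3) = 8·13244 = 105952.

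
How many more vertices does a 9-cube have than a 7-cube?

The 9-cube has 2^9 = 512 vertices. The 7-cube has 2^7 = 128 vertices. Difference: 512 - 128 = 384.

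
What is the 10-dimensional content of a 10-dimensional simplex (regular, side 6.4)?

V_10 = √(11) · 6.4^10 / (10! · 2^(10/2)) ≈ 3.29293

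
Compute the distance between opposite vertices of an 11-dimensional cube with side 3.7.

The space diagonal of an n-cube of side s is s√n. Here 3.7·√11 ≈ 12.2715.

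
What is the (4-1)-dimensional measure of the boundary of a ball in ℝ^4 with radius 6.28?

The surface area of an n-ball is 2π^(n/2) r^(n-1) / Γ(n/2). For n=4, r=6.28: 4888.87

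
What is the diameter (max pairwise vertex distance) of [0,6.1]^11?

d = √(6.1² + 6.1² + ... + 6.1²) [11 terms] = √(11·6.1²) = 6.1√11 ≈ 20.2314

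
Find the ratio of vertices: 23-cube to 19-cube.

The 23-cube has 2^23 = 8388608 vertices. The 19-cube has 2^19 = 524288 vertices. Ratio: 8388608/524288 = 16.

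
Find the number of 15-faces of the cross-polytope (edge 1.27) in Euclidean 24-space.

f_15(24-orthoplex) = 2^16 · (24 choose 16) = 48199827456.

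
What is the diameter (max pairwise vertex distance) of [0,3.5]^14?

The space diagonal of an n-cube of side s is s√n. Here 3.5·√14 ≈ 13.0958.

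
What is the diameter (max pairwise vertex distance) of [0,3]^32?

Diagonal = √32 · 3 ≈ 16.9706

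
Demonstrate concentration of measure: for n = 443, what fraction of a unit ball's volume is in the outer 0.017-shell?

1 - (1-0.017)^443 ≈ 0.999497 ≈ 99.95%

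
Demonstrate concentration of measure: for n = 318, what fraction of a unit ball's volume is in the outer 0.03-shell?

1 - (1-0.03)^318 ≈ 0.999938 ≈ 99.9938%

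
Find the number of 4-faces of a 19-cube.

Choose 4 of 19 axes to span the face (C(19,4) = 3876 ways), then fix each of the remaining 15 coordinates at one of its two extreme values (2^15 = 32768 ways): 3876·32768 = 127008768.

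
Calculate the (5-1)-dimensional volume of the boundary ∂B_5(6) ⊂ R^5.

S = n·V_n(r)/r = 5·V_5(6)/6 (volume-to-surface relation), giving 3456·π^2 ≈ 34109.4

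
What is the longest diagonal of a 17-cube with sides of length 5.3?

The space diagonal of an n-cube of side s is s√n. Here 5.3·√17 ≈ 21.8525.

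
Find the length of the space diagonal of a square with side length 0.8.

||(0.8,0.8,...,0.8)|| = √(2)·0.8 ≈ 1.13137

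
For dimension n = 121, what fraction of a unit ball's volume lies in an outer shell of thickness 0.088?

1 - (1-0.088)^121 ≈ 0.999986 ≈ 99.998557%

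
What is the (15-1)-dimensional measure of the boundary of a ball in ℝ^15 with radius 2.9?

S = n·V_n(r)/r = 15·V_15(2.9)/2.9 (volume-to-surface relation), giving 1.70252e+07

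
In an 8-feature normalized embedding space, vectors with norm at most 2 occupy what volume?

V = 32·π^4/3 ≈ 1039.03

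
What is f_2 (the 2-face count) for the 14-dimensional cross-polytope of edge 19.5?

Number of 2-faces = 2^(2+1) · C(14,2+1) = 8 · 364 = 2912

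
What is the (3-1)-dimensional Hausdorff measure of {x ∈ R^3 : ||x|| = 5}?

The surface area of an n-ball is 2π^(n/2) r^(n-1) / Γ(n/2). For n=3, r=5: 4πr² = 4π·(5)² ≈ 314.159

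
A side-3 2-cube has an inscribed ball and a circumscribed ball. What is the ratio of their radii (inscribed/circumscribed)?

r_in = 3/2 (half the side); r_out = 3√2/2 (half the diagonal). Ratio = 1/√2 ≈ 0.707107.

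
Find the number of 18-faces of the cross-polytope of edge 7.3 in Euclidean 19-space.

Number of 18-faces = 2^(18+1) · C(19,18+1) = 524288 · 1 = 524288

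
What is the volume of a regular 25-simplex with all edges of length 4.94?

Volume = 4.94^25 · √(26/2^25) / 25! ≈ 1.25066e-11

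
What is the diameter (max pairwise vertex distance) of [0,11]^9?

d = √(11² + 11² + ... + 11²) [9 terms] = √(9·11²) = 11√9 = 33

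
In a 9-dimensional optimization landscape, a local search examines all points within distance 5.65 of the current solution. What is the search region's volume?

The n-ball volume is π^(n/2)·r^n/Γ(n/2+1). With n=9, r=5.65: V ≈ 1.93532e+07.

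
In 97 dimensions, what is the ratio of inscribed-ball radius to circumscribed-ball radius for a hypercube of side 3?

r_in = 3/2 (half the side); r_out = 3√97/2 (half the diagonal). Ratio = 1/√97 ≈ 0.101535.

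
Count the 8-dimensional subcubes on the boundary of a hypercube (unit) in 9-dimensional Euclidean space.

Choose 8 of 9 axes to span the face (C(9,8) = 9 ways), then fix each of the remaining 1 coordinate at one of its two extreme values (2^1 = 2 ways): 9·2 = 18.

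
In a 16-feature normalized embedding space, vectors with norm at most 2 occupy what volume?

V = 512·π^8/315 ≈ 15422.6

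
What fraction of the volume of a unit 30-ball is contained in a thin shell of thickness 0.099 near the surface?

1 - (1-0.099)^30 ≈ 0.956173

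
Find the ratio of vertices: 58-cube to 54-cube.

The 58-cube has 2^58 = 288230376151711744 vertices. The 54-cube has 2^54 = 18014398509481984 vertices. Ratio: 288230376151711744/18014398509481984 = 16.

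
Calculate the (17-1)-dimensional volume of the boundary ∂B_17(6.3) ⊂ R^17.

S = n·V_n(r)/r = 17·V_17(6.3)/6.3 (volume-to-surface relation), giving 1.47591e+13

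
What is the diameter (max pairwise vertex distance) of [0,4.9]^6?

The space diagonal of an n-cube of side s is s√n. Here 4.9·√6 ≈ 12.0025.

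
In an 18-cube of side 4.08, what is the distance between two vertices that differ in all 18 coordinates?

Diagonal = √18 · 4.08 ≈ 17.31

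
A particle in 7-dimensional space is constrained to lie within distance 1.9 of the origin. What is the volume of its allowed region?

The n-ball volume is π^(n/2)·r^n/Γ(n/2+1). With n=7, r=1.9: V ≈ 422.333.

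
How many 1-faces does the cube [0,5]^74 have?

Each of the 2^74 = 18889465931478580854784 vertices has degree 74; total edges = 74·2^74/2 = 698910239464707491627008.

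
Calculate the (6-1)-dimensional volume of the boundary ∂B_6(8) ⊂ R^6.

S = n·V_n(r)/r = 6·V_6(8)/8 (volume-to-surface relation), giving 32768·π^3 ≈ 1.01601e+06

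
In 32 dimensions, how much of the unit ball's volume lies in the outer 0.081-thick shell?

Shell fraction = 1 - (1-0.081)^32 ≈ 0.932997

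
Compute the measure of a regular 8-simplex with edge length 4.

For a regular n-simplex with edge a, V = (a^n / n!)·√((n+1)/2^n). With a=4, n=8: V ≈ 0.304762.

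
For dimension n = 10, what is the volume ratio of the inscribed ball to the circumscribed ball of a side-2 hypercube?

The radii are 2/2 and 2√10/2, so the volume ratio is (1/√10)^10 = 10^{-10/2} ≈ 1e-05.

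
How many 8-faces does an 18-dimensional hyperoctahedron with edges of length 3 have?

Each 8-face is the convex hull of 9 vertices, one chosen as ±e_i from each of 9 distinct axes: 2^9·C(18,9) = 24893440.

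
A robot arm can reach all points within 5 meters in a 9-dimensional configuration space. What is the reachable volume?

V = 12500000·π^4/189 ≈ 6.4424e+06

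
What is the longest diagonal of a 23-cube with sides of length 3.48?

Diagonal = √23 · 3.48 ≈ 16.6895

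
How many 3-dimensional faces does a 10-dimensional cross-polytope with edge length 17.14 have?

Number of 3-faces = 2^(3+1) · C(10,3+1) = 16 · 210 = 3360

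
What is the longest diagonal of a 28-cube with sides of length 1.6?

||(1.6,1.6,...,1.6)|| = √(28)·1.6 ≈ 8.4664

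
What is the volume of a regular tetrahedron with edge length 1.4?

Volume = (√2/12) · 1.4³ = 0.323384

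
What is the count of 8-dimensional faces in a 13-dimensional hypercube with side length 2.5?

Number of 8-faces = C(13,8) · 2^(13-8) = 1287 · 32 = 41184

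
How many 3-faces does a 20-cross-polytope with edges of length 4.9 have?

Each 3-face is the convex hull of 4 vertices, one chosen as ±e_i from each of 4 distinct axes: 2^4·C(20,4) = 77520.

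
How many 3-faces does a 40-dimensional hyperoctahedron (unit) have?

Each 3-face is the convex hull of 4 vertices, one chosen as ±e_i from each of 4 distinct axes: 2^4·C(40,4) = 1462240.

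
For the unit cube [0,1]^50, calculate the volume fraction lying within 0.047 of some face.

1 - (1 - 2·0.047)^50 = 1 - 0.906^50 ≈ 0.992815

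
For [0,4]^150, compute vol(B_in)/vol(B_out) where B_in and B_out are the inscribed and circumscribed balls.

Volume scales as r^n, and r_in/r_out = 1/√150, giving (1/√150)^150 ≈ 6.21091e-164.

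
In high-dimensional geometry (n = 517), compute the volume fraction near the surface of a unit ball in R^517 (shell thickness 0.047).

1 - (1-0.047)^517 ≈ 1 - 1.552e-11 ≈ (100 - 1.55e-09)%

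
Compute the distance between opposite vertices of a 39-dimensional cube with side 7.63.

Diagonal = √39 · 7.63 ≈ 47.6493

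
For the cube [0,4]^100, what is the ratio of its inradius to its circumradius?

For an n-cube of any side s, the inradius is s/2 and the circumradius is s√n/2, so the ratio is 1/√100 ≈ 0.1.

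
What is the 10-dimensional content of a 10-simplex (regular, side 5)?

V_10 = √(11) · 5^10 / (10! · 2^(10/2)) ≈ 0.278922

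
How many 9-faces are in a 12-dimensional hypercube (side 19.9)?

Number of 9-faces = C(12,9) · 2^(12-9) = 220 · 8 = 1760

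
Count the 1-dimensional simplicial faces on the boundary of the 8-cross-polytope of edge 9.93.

Each 1-face is the convex hull of 2 vertices, one chosen as ±e_i from each of 2 distinct axes: 2^2·C(8,2) = 112.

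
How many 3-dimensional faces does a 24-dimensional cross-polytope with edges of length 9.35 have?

Number of 3-faces = 2^(3+1) · C(24,3+1) = 16 · 10626 = 170016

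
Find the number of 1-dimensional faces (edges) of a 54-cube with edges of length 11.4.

Each of the 2^54 = 18014398509481984 vertices has degree 54; total edges = 54·2^54/2 = 486388759756013568.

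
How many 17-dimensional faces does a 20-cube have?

Number of 17-faces = C(20,17) · 2^(20-17) = 1140 · 8 = 9120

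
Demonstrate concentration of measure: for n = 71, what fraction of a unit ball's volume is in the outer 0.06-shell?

1 - (1-0.06)^71 ≈ 0.987638 ≈ 98.76%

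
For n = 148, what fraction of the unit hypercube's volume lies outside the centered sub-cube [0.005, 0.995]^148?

Shell fraction = 1 - (1-0.01)^148 ≈ 0.774052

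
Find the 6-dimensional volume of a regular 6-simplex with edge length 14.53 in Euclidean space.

V = (14.53^6 / 6!) · √((6+1) / 2^6) ≈ 4322.35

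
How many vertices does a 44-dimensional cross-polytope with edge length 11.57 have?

The vertices are ±e_1, ..., ±e_44, so there are 2·44 = 88.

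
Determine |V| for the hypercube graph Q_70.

Number of vertices = 2^70 = 1180591620717411303424.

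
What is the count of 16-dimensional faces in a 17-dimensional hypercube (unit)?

Number of 16-faces = C(17,16) · 2^(17-16) = 17 · 2 = 34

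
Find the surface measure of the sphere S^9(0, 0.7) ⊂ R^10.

The surface area of an n-ball is 2π^(n/2) r^(n-1) / Γ(n/2). For n=10, r=0.7: 1.02908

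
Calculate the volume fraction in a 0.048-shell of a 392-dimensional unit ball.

V(inner)/V(outer) = ((1-0.048)/1)^392 ≈ 4.224e-09, so the shell fraction is 0.9999999958.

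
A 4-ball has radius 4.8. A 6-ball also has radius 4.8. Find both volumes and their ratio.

V_4(4.8) ≈ 2619.6. V_6(4.8) ≈ 63204.2. Ratio V_4/V_6 ≈ 0.04145.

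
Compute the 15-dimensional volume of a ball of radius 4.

V_15(4) = π^(15/2) · (4)^15 / Γ(15/2 + 1) = 274877906944·π^7/2027025 ≈ 4.09572e+08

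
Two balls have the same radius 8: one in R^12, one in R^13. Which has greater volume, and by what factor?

V_12(8) ≈ 9.17586e+10, V_13(8) ≈ 5.00623e+11. The 13-ball is larger by a factor of 5.456.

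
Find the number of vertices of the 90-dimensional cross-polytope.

An n-cross-polytope has 2n vertices; here n = 90, giving 180.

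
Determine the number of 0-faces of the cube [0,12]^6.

f_0(6-cube) = (6 choose 0) · 2^6 = 64.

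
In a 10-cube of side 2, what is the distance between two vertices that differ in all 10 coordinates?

The space diagonal of an n-cube of side s is s√n. Here 2·√10 ≈ 6.32456.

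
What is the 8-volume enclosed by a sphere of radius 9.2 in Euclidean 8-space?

The n-ball volume is π^(n/2)·r^n/Γ(n/2+1). With n=8, r=9.2: V ≈ 2.08301e+08.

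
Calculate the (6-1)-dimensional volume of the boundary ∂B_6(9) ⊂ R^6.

S_6(9) = 2·π^(6/2)·(9)^5 / Γ(6/2) = 59049·π^3 ≈ 1.83089e+06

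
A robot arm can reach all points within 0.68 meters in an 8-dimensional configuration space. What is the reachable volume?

The n-ball volume is π^(n/2)·r^n/Γ(n/2+1). With n=8, r=0.68: V ≈ 0.185549.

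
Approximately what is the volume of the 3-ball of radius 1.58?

Volume = π^{3/2}·(1.58)^3/Γ(5/2) ≈ 16.5219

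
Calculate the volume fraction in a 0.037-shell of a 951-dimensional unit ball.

1 - (1-0.037)^951 ≈ 1 - 2.683e-16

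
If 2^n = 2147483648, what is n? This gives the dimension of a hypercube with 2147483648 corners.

n = log_2(2147483648) = 31.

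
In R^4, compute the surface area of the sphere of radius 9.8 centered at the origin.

The surface area of an n-ball is 2π^(n/2) r^(n-1) / Γ(n/2). For n=4, r=9.8: 18578.4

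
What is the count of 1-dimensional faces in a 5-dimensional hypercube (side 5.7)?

Number of 1-faces = C(5,1) · 2^(5-1) = 5 · 16 = 80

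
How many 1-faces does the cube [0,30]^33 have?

An n-cube has n·2^(n-1) edges. With n = 33: 33·4294967296 = 141733920768.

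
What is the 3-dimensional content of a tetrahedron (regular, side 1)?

Volume = (√2/12) · 1³ = 0.117851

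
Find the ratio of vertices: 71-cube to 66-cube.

The 71-cube has 2^71 = 2361183241434822606848 vertices. The 66-cube has 2^66 = 73786976294838206464 vertices. Ratio: 2361183241434822606848/73786976294838206464 = 32.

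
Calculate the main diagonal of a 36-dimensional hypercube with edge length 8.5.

||(8.5,8.5,...,8.5)|| = √(36)·8.5 = 51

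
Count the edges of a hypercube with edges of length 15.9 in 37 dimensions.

Each of the 2^37 = 137438953472 vertices has degree 37; total edges = 37·2^37/2 = 2542620639232.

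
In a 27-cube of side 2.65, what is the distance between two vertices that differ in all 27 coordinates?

The space diagonal of an n-cube of side s is s√n. Here 2.65·√27 ≈ 13.7698.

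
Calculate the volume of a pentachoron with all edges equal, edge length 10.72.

For a regular n-simplex with edge a, V = (a^n / n!)·√((n+1)/2^n). With a=10.72, n=4: V ≈ 307.605.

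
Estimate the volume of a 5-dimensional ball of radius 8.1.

Volume = π^{5/2}·(8.1)^5/Γ(7/2) ≈ 183537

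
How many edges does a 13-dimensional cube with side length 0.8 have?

Each of the 2^13 = 8192 vertices has degree 13; total edges = 13·2^13/2 = 53248.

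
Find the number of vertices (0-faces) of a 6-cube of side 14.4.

Number of 0-faces = C(6,0) · 2^(6-0) = 1 · 64 = 64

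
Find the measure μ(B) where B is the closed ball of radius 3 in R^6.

V_6(3) = π^(6/2) · (3)^6 / Γ(6/2 + 1) = 243·π^3/2 ≈ 3767.26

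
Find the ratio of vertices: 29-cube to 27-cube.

The 29-cube has 2^29 = 536870912 vertices. The 27-cube has 2^27 = 134217728 vertices. Ratio: 536870912/134217728 = 4.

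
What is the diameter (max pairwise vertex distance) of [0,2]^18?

Diagonal = √18 · 2 ≈ 8.48528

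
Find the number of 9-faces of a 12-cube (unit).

f_9(12-cube) = (12 choose 9) · 2^3 = 1760.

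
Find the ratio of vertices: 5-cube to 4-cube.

The 5-cube has 2^5 = 32 vertices. The 4-cube has 2^4 = 16 vertices. Ratio: 32/16 = 2.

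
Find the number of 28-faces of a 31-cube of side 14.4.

Choose 28 of 31 axes to span the face (C(31,28) = 4495 ways), then fix each of the remaining 3 coordinates at one of its two extreme values (2^3 = 8 ways): 4495·8 = 35960.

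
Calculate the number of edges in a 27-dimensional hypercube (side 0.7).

Number of 1-faces = C(27,1)·2^(27-1) = 27·67108864 = 1811939328.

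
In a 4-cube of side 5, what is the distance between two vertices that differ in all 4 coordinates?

d = √(5² + 5² + ... + 5²) [4 terms] = √(4·5²) = 5√4 = 10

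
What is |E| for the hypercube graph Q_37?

The 37-cube has n·2^(n-1) = 37·2^36 = 37·68719476736 = 2542620639232 edges.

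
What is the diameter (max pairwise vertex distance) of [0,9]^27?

Diagonal = √27 · 9 ≈ 46.7654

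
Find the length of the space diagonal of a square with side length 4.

d = √(4² + 4² + ... + 4²) [2 terms] = √(2·4²) = 4√2 ≈ 5.65685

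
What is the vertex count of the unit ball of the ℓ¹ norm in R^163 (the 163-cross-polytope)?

The vertices are ±e_1, ..., ±e_163, so there are 2·163 = 326.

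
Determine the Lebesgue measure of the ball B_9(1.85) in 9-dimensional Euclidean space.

V_9(1.85) = π^(9/2) · (1.85)^9 / Γ(9/2 + 1) ≈ 837.266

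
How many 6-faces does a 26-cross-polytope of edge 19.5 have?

f_6(26-orthoplex) = 2^7 · (26 choose 7) = 84198400.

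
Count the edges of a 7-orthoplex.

Number of 1-faces = 2^(1+1) · C(7,1+1) = 4 · 21 = 84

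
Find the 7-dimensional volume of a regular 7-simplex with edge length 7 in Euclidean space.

Volume = 7^7 · √(8/2^7) / 7! ≈ 40.8503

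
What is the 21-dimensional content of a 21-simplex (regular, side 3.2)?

V_21 = √(22) · 3.2^21 / (21! · 2^(21/2)) ≈ 2.57159e-12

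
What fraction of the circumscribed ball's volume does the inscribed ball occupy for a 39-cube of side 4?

V_in / V_out = (r_in/r_out)^39 = (1/√39)^39 = 39^(-39/2) ≈ 9.42411e-32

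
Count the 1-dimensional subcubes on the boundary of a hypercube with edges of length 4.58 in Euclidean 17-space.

An n-cube has C(n,k)·2^(n-k) k-faces. Here C(17,1)·2^16 = 17·65536 = 1114112.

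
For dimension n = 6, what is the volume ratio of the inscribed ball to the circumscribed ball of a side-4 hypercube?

V_in/V_out = n^(-n/2) = 6^(-6/2) ≈ 0.00462963.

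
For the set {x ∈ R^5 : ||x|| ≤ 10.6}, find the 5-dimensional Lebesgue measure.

Volume = π^{5/2}·(10.6)^5/Γ(7/2) ≈ 704414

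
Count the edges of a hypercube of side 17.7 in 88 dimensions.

The 88-cube has n·2^(n-1) = 88·2^87 = 88·154742504910672534362390528 = 13617340432139183023890366464 edges.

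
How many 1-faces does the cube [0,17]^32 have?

Number of 1-faces = C(32,1)·2^(32-1) = 32·2147483648 = 68719476736.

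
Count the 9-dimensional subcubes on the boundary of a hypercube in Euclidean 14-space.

An n-cube has C(n,k)·2^(n-k) k-faces. Here C(14,9)·2^5 = 2002·32 = 64064.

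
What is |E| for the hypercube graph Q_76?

An n-cube has n·2^(n-1) edges. With n = 76: 76·37778931862957161709568 = 2871198821584744289927168.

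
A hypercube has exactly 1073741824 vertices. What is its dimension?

n = log_2(1073741824) = 30.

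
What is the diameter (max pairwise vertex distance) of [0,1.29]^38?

||(1.29,1.29,...,1.29)|| = √(38)·1.29 ≈ 7.95209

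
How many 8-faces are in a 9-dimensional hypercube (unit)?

f_8(9-cube) = (9 choose 8) · 2^1 = 18.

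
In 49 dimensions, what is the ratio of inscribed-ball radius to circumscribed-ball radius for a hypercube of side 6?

For an n-cube of any side s, the inradius is s/2 and the circumradius is s√n/2, so the ratio is 1/√49 ≈ 0.142857.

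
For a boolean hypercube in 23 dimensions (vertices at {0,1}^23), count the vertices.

The 23-cube has 2^23 = 8388608 vertices.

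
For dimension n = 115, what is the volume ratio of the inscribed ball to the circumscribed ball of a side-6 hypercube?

The radii are 6/2 and 6√115/2, so the volume ratio is (1/√115)^115 = 115^{-115/2} ≈ 3.235e-119.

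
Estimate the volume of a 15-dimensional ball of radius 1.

V_15(1) = π^(15/2) · (1)^15 / Γ(15/2 + 1) = 256·π^7/2027025 ≈ 0.381443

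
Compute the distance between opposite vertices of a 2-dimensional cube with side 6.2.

||(6.2,6.2,...,6.2)|| = √(2)·6.2 ≈ 8.76812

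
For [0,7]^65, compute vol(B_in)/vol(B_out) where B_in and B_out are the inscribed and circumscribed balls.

V_in / V_out = (r_in/r_out)^65 = (1/√65)^65 = 65^(-65/2) ≈ 1.20314e-59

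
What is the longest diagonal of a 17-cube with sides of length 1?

||(1,1,...,1)|| = √(17)·1 ≈ 4.12311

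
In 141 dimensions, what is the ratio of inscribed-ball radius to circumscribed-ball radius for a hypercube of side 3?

r_in / r_out = (3/2) / (3√141/2) = 1/√141 ≈ 0.0842152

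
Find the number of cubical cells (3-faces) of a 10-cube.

Number of 3-faces = C(10,3) · 2^(10-3) = 120 · 128 = 15360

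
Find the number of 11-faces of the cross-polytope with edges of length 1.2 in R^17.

Each 11-face is the convex hull of 12 vertices, one chosen as ±e_i from each of 12 distinct axes: 2^12·C(17,12) = 25346048.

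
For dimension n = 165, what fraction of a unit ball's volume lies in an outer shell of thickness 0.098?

1 - (1-0.098)^165 ≈ 0.9999999593 ≈ 99.999996%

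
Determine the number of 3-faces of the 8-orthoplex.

An n-cross-polytope has 2^(k+1)·C(n,k+1) k-faces. Here 2^4·C(8,4) = 16·70 = 1120.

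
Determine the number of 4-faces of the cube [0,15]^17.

Number of 4-faces = C(17,4) · 2^(17-4) = 2380 · 8192 = 19496960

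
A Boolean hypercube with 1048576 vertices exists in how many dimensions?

2^n = 1048576 ⇒ n = log_2(1048576) = 20.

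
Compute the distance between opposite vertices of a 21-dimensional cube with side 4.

The space diagonal of an n-cube of side s is s√n. Here 4·√21 ≈ 18.3303.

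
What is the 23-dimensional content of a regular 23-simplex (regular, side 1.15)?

Volume = 1.15^23 · √(24/2^23) / 23! ≈ 1.62861e-24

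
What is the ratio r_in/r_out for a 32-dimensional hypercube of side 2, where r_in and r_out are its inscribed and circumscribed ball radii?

For an n-cube of any side s, the inradius is s/2 and the circumradius is s√n/2, so the ratio is 1/√32 ≈ 0.176777.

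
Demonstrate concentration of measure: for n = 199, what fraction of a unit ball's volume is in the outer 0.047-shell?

1 - (1-0.047)^199 ≈ 0.999931 ≈ 99.9931%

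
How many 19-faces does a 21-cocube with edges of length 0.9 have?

Number of 19-faces = 2^(19+1) · C(21,19+1) = 1048576 · 21 = 22020096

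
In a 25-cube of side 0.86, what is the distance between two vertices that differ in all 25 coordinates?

Diagonal = √25 · 0.86 = 4.3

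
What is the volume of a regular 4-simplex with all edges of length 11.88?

Volume = 11.88^4 · √(5/2^4) / 4! ≈ 463.959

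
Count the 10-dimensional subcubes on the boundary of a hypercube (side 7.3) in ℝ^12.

f_10(12-cube) = (12 choose 10) · 2^2 = 264.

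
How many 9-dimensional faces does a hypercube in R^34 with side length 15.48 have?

f_9(34-cube) = (34 choose 9) · 2^25 = 1759972102766592.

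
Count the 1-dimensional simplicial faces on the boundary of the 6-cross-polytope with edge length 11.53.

Each 1-face is the convex hull of 2 vertices, one chosen as ±e_i from each of 2 distinct axes: 2^2·C(6,2) = 60.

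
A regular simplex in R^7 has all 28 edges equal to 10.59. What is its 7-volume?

V = (10.59^7 / 7!) · √((7+1) / 2^7) ≈ 740.937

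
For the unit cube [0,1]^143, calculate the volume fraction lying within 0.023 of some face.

1 - (1 - 2·0.023)^143 = 1 - 0.954^143 ≈ 0.99881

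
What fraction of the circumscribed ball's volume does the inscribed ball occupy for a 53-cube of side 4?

V_in / V_out = (r_in/r_out)^53 = (1/√53)^53 = 53^(-53/2) ≈ 2.02623e-46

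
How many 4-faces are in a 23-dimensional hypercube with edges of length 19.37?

Choose 4 of 23 axes to span the face (C(23,4) = 8855 ways), then fix each of the remaining 19 coordinates at one of its two extreme values (2^19 = 524288 ways): 8855·524288 = 4642570240.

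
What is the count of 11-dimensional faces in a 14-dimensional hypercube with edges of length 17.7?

Choose 11 of 14 axes to span the face (C(14,11) = 364 ways), then fix each of the remaining 3 coordinates at one of its two extreme values (2^3 = 8 ways): 364·8 = 2912.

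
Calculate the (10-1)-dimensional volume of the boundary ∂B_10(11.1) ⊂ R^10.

|∂B_10(11.1)| ≈ 6.52341e+10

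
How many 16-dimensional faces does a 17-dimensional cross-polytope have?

f_16(17-orthoplex) = 2^17 · (17 choose 17) = 131072.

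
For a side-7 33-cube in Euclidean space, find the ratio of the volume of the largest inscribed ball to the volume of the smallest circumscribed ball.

V_in/V_out = n^(-n/2) = 33^(-33/2) ≈ 8.80076e-26.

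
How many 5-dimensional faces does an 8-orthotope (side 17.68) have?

f_5(8-cube) = (8 choose 5) · 2^3 = 448.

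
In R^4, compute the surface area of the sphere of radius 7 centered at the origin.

S_4(7) = 2·π^(4/2)·(7)^3 / Γ(4/2) = 686·π^2 ≈ 6770.55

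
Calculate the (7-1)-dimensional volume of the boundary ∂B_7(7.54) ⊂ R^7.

The surface area of an n-ball is 2π^(n/2) r^(n-1) / Γ(n/2). For n=7, r=7.54: 6.07724e+06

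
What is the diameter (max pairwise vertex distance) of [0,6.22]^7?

||(6.22,6.22,...,6.22)|| = √(7)·6.22 ≈ 16.4566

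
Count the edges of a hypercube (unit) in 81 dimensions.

An n-cube has n·2^(n-1) edges. With n = 81: 81·1208925819614629174706176 = 97922991388784963151200256.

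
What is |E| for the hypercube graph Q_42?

Number of 1-faces = C(42,1)·2^(42-1) = 42·2199023255552 = 92358976733184.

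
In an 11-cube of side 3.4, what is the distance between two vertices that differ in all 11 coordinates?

||(3.4,3.4,...,3.4)|| = √(11)·3.4 ≈ 11.2765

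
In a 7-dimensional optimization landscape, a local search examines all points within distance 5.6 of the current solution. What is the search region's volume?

Volume = π^{7/2}·(5.6)^7/Γ(9/2) ≈ 816012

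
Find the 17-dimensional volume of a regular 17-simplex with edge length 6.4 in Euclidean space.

V_17 = √(18) · 6.4^17 / (17! · 2^(17/2)) ≈ 0.0016706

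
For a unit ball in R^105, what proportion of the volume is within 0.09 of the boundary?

1 - (1-0.09)^105 ≈ 0.99995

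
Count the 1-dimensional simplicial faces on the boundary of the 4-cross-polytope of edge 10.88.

An n-cross-polytope has 2^(k+1)·C(n,k+1) k-faces. Here 2^2·C(4,2) = 4·6 = 24.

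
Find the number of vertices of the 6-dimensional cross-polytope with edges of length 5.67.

Number of vertices = 2n = 12.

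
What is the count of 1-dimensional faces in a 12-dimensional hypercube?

Choose 1 of 12 axes to span the face (C(12,1) = 12 ways), then fix each of the remaining 11 coordinates at one of its two extreme values (2^11 = 2048 ways): 12·2048 = 24576.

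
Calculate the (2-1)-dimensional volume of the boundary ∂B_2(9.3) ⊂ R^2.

|∂B_2(9.3)| = 2πr = 2π·9.3 ≈ 58.4336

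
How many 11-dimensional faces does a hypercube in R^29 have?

Number of 11-faces = C(29,11) · 2^(29-11) = 34597290 · 262144 = 9069471989760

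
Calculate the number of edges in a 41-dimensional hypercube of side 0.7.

An n-cube has n·2^(n-1) edges. With n = 41: 41·1099511627776 = 45079976738816.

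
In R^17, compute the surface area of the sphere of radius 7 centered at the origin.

S = n·V_n(r)/r = 17·V_17(7)/7 (volume-to-surface relation), giving 2430751493090816·π^8/289575 ≈ 7.96487e+13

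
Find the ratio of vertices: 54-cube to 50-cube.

The 54-cube has 2^54 = 18014398509481984 vertices. The 50-cube has 2^50 = 1125899906842624 vertices. Ratio: 18014398509481984/1125899906842624 = 16.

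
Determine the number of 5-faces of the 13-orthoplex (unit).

f_5(13-orthoplex) = 2^6 · (13 choose 6) = 109824.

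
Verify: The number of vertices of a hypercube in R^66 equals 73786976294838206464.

True. The 66-cube has 2^66 = 73786976294838206464 vertices.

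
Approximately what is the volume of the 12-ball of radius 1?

Volume = π^{12/2}·(1)^12/Γ(7) = π^6/720 ≈ 1.33526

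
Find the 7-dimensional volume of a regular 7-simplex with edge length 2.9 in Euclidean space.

For a regular n-simplex with edge a, V = (a^n / n!)·√((n+1)/2^n). With a=2.9, n=7: V ≈ 0.0855649.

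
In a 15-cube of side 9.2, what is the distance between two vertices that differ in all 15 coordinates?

d = √(9.2² + 9.2² + ... + 9.2²) [15 terms] = √(15·9.2²) = 9.2√15 ≈ 35.6314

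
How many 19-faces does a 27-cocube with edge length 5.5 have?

Each 19-face is the convex hull of 20 vertices, one chosen as ±e_i from each of 20 distinct axes: 2^20·C(27,20) = 931166945280.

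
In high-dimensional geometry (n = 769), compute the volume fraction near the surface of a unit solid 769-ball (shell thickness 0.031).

1 - (1-0.031)^769 ≈ 1 - 3.041e-11 ≈ (100 - 3.04e-09)%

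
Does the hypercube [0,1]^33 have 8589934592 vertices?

True. The 33-cube has 2^33 = 8589934592 vertices.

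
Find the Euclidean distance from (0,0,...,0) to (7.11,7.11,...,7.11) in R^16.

The space diagonal of an n-cube of side s is s√n. Here 7.11·√16 = 28.44.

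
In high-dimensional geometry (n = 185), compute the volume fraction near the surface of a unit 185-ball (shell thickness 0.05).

1 - (1-0.05)^185 ≈ 0.999924 ≈ 99.9924%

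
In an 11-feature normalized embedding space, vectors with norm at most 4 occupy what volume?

V_11(4) = π^(11/2) · (4)^11 / Γ(11/2 + 1) = 268435456·π^5/10395 ≈ 7.9025e+06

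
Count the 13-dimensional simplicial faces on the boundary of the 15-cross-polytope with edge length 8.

An n-cross-polytope has 2^(k+1)·C(n,k+1) k-faces. Here 2^14·C(15,14) = 16384·15 = 245760.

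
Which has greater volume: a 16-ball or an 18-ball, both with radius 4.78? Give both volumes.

V_16(4.78) ≈ 1.74793e+10. V_18(4.78) ≈ 1.39408e+11. The 18-ball is larger.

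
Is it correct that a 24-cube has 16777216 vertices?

True. The 24-cube has 2^24 = 16777216 vertices.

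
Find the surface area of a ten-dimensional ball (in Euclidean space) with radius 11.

S = n·V_n(r)/r = 10·V_10(11)/11 (volume-to-surface relation), giving 2357947691·π^5/12 ≈ 6.01315e+10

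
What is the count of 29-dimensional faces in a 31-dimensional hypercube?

f_29(31-cube) = (31 choose 29) · 2^2 = 1860.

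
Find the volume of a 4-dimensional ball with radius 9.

V = 6561·π^2/2 ≈ 32377.2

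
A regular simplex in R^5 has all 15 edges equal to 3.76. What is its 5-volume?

V = (3.76^5 / 5!) · √((5+1) / 2^5) ≈ 2.71181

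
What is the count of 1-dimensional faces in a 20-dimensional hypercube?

Choose 1 of 20 axes to span the face (C(20,1) = 20 ways), then fix each of the remaining 19 coordinates at one of its two extreme values (2^19 = 524288 ways): 20·524288 = 10485760.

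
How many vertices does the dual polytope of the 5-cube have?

The vertices are ±e_1, ..., ±e_5, so there are 2·5 = 10.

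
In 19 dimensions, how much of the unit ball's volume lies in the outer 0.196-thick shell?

V(inner)/V(outer) = ((1-0.196)/1)^19 ≈ 0.01584, so the shell fraction is 0.984156.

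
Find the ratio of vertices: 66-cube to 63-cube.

The 66-cube has 2^66 = 73786976294838206464 vertices. The 63-cube has 2^63 = 9223372036854775808 vertices. Ratio: 73786976294838206464/9223372036854775808 = 8.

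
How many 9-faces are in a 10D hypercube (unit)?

An n-cube has C(n,k)·2^(n-k) k-faces. Here C(10,9)·2^1 = 10·2 = 20.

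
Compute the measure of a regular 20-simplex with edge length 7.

For a regular n-simplex with edge a, V = (a^n / n!)·√((n+1)/2^n). With a=7, n=20: V ≈ 0.000146773.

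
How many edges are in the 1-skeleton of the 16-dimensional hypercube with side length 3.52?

Each of the 2^16 = 65536 vertices has degree 16; total edges = 16·2^16/2 = 524288.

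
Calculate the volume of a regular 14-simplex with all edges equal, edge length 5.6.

V_14 = √(15) · 5.6^14 / (14! · 2^(14/2)) ≈ 0.0103528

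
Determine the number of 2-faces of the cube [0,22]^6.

An n-cube has C(n,k)·2^(n-k) k-faces. Here C(6,2)·2^4 = 15·16 = 240.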